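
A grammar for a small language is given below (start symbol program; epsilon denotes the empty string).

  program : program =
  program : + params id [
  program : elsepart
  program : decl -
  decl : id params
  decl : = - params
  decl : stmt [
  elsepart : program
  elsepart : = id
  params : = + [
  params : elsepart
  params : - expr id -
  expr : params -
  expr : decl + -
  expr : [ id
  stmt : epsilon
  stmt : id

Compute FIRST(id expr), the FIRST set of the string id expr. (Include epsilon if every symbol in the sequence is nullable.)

{ id }

id is a terminal; add {id} and stop.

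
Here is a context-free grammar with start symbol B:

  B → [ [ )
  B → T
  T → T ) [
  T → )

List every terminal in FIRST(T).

From T → T ) [: add FIRST(T) = { ) }.
T → ) contributes {)}.
Union: FIRST(T) = { ) }.

{ ) }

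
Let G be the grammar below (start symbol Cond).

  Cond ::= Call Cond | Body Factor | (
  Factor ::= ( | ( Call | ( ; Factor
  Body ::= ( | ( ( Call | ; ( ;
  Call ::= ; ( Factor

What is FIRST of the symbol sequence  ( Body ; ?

{ ( }

( is a terminal; add {(} and stop.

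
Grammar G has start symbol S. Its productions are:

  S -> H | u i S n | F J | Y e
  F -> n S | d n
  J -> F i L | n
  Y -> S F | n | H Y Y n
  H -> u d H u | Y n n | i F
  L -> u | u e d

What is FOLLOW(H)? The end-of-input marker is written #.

In S -> H: H is at the end, add FOLLOW(S) = { #, d, e, i, n, u }.
In Y -> H Y Y n: add FIRST(Y Y n) = { d, i, n, u }.
In H -> u d H u: add FIRST(u) = { u }.
Union: FOLLOW(H) = { #, d, e, i, n, u }.

{ #, d, e, i, n, u }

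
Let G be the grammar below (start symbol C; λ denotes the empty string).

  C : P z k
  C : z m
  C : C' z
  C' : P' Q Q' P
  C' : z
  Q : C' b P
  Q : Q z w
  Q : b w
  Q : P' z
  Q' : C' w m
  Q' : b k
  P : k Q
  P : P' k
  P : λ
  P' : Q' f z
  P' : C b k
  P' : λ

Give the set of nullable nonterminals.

Directly nullable (have an λ-production): P, P'.
No other nonterminal has a production whose RHS symbols are all nullable.

{ P, P' }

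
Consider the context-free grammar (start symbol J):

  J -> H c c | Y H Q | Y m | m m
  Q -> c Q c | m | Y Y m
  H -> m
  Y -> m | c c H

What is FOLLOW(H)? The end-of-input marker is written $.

{ c, m }

In J -> H c c: add FIRST(c c) = { c }.
In J -> Y H Q: add FIRST(Q) = { c, m }.
In Y -> c c H: H is at the end, add FOLLOW(Y) = { c, m }.
Union: FOLLOW(H) = { c, m }.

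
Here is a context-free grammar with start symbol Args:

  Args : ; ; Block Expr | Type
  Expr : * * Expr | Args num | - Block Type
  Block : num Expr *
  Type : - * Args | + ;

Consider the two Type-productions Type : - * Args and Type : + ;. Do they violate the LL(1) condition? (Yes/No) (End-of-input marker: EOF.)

FIRST(- * Args) = { - } and FIRST(+ ;) = { + }.
The FIRST sets are disjoint and neither alternative is nullable — no conflict.

No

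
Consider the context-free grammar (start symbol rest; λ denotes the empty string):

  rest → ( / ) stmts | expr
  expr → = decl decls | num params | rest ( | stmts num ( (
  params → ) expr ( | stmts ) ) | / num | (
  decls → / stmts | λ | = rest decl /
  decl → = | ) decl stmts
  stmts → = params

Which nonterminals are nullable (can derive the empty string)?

Directly nullable (have an λ-production): decls.
No other nonterminal has a production whose RHS symbols are all nullable.

{ decls }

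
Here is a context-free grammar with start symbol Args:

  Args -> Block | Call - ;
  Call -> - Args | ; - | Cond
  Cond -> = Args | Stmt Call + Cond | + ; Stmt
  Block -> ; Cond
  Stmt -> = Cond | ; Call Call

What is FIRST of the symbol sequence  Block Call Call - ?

{ ; }

Add FIRST(Block) = { ; }; Block is not nullable, stop.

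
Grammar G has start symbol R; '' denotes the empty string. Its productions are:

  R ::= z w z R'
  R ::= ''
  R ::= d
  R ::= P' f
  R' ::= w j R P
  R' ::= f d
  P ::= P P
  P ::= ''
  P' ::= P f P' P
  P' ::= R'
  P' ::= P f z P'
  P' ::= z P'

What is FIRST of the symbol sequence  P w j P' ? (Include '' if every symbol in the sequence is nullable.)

{ w }

Add FIRST(P)\{''} = {  }; P is nullable, continue.
w is a terminal; add {w} and stop.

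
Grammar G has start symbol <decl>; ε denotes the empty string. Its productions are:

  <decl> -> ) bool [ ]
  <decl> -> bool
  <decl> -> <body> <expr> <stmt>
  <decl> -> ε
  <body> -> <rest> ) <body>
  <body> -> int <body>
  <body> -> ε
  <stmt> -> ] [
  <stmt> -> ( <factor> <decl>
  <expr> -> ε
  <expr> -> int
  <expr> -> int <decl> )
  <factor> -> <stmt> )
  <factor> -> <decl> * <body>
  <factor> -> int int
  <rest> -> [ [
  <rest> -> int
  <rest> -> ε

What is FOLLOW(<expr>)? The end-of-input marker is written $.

{ (, ] }

In <decl> -> <body> <expr> <stmt>: add FIRST(<stmt>) = { (, ] }.
Union: FOLLOW(<expr>) = { (, ] }.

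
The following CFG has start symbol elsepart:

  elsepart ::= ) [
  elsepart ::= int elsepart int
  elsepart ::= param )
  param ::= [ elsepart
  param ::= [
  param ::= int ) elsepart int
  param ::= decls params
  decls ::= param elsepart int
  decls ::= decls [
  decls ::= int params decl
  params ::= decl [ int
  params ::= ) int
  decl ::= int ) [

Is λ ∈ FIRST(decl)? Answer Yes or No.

No nonterminal in this grammar is nullable.
No production of decl has an RHS whose symbols are all nullable, so decl is not nullable.

No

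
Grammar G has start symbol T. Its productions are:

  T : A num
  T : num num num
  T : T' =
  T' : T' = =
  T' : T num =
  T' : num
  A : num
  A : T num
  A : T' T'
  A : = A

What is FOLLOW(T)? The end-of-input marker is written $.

T is the start symbol, so $ ∈ FOLLOW(T).
In T' : T num =: add FIRST(num =) = { num }.
In A : T num: add FIRST(num) = { num }.
Union: FOLLOW(T) = { $, num }.

{ $, num }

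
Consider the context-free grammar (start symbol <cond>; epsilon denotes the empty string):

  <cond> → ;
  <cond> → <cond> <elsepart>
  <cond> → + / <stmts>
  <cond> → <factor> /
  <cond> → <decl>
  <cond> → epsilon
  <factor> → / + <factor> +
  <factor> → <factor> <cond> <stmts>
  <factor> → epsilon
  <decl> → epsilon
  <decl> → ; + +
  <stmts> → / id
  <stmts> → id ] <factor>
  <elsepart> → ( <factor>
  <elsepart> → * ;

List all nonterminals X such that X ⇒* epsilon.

Directly nullable (have an epsilon-production): <cond>, <factor>, <decl>.
No other nonterminal has a production whose RHS symbols are all nullable.

{ <cond>, <decl>, <factor> }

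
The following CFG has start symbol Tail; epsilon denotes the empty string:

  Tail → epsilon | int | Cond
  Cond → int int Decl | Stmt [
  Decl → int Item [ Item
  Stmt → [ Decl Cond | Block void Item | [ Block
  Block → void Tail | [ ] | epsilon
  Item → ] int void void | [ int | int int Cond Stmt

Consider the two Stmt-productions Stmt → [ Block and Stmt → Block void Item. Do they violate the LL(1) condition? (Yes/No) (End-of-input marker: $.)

FIRST([ Block) = { [ } and FIRST(Block void Item) = { [, void }.
Both contain [, so the two alternatives are not disjoint — LL(1) conflict.

Yes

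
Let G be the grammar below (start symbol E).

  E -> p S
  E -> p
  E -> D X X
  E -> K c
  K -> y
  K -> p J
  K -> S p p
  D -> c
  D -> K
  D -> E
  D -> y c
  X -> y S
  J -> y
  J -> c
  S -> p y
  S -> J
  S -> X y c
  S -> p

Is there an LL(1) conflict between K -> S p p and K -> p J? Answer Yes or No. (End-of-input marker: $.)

Yes

FIRST(S p p) = { c, p, y } and FIRST(p J) = { p }.
Both contain p, so the two alternatives are not disjoint — LL(1) conflict.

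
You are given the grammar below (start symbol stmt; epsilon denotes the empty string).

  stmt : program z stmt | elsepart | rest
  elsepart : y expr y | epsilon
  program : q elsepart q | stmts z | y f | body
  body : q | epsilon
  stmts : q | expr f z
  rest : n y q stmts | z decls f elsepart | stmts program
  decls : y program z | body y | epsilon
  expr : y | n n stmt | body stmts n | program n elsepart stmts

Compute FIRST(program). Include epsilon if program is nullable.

program : q elsepart q contributes {q}.
From program : stmts z: add FIRST(stmts) = { n, q, y }.
program : y f contributes {y}.
From program : body: add FIRST(body) = { q, epsilon } (including epsilon since body is nullable).
Union: FIRST(program) = { n, q, y, epsilon }.

{ n, q, y, epsilon }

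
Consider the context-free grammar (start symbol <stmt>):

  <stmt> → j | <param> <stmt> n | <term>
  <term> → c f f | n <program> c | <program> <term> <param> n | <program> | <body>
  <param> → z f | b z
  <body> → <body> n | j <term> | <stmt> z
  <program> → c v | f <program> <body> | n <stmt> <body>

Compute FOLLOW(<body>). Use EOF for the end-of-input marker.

In <term> → <body>: <body> is at the end, add FOLLOW(<term>) = { EOF, b, c, f, j, n, z }.
In <body> → <body> n: add FIRST(n) = { n }.
In <program> → f <program> <body>: <body> is at the end, add FOLLOW(<program>) = { EOF, b, c, f, j, n, z }.
In <program> → n <stmt> <body>: <body> is at the end, add FOLLOW(<program>) = { EOF, b, c, f, j, n, z }.
Union: FOLLOW(<body>) = { EOF, b, c, f, j, n, z }.

{ EOF, b, c, f, j, n, z }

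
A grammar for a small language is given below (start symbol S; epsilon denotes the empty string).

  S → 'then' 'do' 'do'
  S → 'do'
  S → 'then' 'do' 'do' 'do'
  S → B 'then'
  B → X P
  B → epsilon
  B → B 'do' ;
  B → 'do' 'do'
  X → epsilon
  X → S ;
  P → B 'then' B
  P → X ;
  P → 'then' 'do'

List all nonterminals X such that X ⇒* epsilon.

{ B, X }

Directly nullable (have an epsilon-production): B, X.
No other nonterminal has a production whose RHS symbols are all nullable.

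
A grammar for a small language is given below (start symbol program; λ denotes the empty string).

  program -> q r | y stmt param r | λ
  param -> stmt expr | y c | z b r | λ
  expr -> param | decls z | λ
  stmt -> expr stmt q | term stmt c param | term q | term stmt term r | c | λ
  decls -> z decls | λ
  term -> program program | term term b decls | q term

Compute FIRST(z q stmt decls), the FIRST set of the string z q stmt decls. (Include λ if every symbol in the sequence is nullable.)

{ z }

z is a terminal; add {z} and stop.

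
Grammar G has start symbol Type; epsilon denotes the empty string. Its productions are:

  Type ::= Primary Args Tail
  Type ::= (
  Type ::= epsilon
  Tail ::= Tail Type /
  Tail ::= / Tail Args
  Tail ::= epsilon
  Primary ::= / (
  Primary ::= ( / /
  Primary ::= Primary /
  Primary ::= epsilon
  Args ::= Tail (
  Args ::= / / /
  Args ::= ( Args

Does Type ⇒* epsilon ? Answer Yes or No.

Type has an epsilon-production, so Type ⇒ epsilon.

Yes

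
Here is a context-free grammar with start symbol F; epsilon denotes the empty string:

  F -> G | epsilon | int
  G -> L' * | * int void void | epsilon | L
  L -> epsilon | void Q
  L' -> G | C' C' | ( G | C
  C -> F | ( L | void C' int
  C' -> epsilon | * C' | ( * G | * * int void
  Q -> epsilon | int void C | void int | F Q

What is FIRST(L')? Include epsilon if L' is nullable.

From L' -> G: add FIRST(G) = { (, *, int, void, epsilon } (including epsilon since G is nullable).
From L' -> C' C': C', C' nullable, take FIRST(C') ∪ FIRST(C') = { (, * }; also epsilon since the whole RHS is nullable.
L' -> ( G contributes {(}.
From L' -> C: add FIRST(C) = { (, *, int, void, epsilon } (including epsilon since C is nullable).
Union: FIRST(L') = { (, *, int, void, epsilon }.

{ (, *, int, void, epsilon }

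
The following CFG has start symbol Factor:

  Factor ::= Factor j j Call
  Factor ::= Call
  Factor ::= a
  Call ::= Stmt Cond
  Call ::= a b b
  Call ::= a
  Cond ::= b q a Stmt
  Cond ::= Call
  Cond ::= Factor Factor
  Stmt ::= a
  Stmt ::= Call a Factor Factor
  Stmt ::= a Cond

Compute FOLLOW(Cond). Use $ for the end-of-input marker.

In Call ::= Stmt Cond: Cond is at the end, add FOLLOW(Call) = { $, a, b, j }.
In Stmt ::= a Cond: Cond is at the end, add FOLLOW(Stmt) = { $, a, b, j }.
Union: FOLLOW(Cond) = { $, a, b, j }.

{ $, a, b, j }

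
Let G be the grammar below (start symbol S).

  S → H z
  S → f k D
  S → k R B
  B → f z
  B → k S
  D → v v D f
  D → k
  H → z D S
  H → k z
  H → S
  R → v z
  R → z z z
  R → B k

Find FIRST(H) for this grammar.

{ f, k, z }

H → z D S contributes {z}.
H → k z contributes {k}.
From H → S: add FIRST(S) = { f, k, z }.
Union: FIRST(H) = { f, k, z }.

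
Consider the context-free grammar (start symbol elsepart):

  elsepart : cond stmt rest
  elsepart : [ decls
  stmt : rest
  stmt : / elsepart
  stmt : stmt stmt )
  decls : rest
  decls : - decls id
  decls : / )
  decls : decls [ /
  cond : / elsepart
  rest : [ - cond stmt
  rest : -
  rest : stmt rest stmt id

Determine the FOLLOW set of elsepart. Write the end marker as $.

elsepart is the start symbol, so $ ∈ FOLLOW(elsepart).
In stmt : / elsepart: elsepart is at the end, add FOLLOW(stmt) = { $, ), -, /, [, id }.
In cond : / elsepart: elsepart is at the end, add FOLLOW(cond) = { -, /, [ }.
Union: FOLLOW(elsepart) = { $, ), -, /, [, id }.

{ $, ), -, /, [, id }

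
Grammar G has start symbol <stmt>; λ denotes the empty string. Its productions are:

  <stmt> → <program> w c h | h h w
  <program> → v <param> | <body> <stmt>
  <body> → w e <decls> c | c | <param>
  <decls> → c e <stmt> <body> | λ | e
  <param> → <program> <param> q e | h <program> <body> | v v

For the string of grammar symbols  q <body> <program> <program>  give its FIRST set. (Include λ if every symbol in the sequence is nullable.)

q is a terminal; add {q} and stop.

{ q }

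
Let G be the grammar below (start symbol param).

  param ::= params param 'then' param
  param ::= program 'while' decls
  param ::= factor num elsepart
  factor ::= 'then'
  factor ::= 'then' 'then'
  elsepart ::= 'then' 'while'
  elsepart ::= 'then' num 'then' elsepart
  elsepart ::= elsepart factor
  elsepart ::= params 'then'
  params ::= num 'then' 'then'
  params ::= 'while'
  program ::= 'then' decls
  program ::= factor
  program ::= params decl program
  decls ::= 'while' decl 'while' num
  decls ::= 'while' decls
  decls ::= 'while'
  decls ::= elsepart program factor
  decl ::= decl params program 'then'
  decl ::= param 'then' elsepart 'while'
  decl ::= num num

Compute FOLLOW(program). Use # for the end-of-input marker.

{ 'then', 'while' }

In param ::= program 'while' decls: add FIRST('while' decls) = { 'while' }.
In program ::= params decl program: program is at the end, add FOLLOW(program) = { 'then', 'while' }.
In decls ::= elsepart program factor: add FIRST(factor) = { 'then' }.
In decl ::= decl params program 'then': add FIRST('then') = { 'then' }.
Union: FOLLOW(program) = { 'then', 'while' }.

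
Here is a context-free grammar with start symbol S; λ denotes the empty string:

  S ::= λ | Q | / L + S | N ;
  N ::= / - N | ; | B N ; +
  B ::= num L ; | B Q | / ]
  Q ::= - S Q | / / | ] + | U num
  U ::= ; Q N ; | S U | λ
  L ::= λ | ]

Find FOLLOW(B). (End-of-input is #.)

In N ::= B N ; +: add FIRST(N ; +) = { /, ;, num }.
In B ::= B Q: add FIRST(Q) = { -, /, ;, ], num }.
Union: FOLLOW(B) = { -, /, ;, ], num }.

{ -, /, ;, ], num }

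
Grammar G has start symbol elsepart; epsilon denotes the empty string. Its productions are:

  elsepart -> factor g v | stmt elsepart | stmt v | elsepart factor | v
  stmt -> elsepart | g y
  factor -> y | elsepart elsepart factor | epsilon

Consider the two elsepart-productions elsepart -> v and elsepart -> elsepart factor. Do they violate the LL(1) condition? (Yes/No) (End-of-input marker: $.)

FIRST(v) = { v } and FIRST(elsepart factor) = { g, v, y }.
Both contain v, so the two alternatives are not disjoint — LL(1) conflict.

Yes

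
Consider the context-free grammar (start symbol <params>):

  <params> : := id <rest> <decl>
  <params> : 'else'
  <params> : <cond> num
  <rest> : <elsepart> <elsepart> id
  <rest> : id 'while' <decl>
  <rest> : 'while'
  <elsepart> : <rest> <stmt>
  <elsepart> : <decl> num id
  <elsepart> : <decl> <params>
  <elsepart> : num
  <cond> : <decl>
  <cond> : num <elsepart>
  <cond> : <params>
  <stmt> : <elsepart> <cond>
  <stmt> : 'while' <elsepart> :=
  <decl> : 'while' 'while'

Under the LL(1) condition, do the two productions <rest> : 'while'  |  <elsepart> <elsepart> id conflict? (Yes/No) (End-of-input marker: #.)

FIRST('while') = { 'while' } and FIRST(<elsepart> <elsepart> id) = { 'while', id, num }.
Both contain 'while', so the two alternatives are not disjoint — LL(1) conflict.

Yes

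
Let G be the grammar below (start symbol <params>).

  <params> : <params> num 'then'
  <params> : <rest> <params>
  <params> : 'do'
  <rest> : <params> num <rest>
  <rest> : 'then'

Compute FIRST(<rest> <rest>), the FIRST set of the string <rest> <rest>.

Add FIRST(<rest>) = { 'do', 'then' }; <rest> is not nullable, stop.

{ 'do', 'then' }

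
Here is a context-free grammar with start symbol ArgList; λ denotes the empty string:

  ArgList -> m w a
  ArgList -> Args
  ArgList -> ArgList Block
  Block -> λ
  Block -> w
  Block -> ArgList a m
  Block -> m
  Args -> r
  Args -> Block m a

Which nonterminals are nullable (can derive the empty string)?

{ Block }

Directly nullable (have an λ-production): Block.
No other nonterminal has a production whose RHS symbols are all nullable.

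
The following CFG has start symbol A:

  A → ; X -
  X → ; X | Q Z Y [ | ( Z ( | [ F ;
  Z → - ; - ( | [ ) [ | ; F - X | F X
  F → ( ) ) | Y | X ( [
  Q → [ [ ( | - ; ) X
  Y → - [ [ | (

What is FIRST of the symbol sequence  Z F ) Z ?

{ (, -, ;, [ }

Add FIRST(Z) = { (, -, ;, [ }; Z is not nullable, stop.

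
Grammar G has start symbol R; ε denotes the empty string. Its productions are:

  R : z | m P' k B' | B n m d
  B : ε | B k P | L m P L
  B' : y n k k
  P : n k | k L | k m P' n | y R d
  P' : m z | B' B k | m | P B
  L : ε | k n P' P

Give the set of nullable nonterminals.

Directly nullable (have an ε-production): B, L.
No other nonterminal has a production whose RHS symbols are all nullable.

{ B, L }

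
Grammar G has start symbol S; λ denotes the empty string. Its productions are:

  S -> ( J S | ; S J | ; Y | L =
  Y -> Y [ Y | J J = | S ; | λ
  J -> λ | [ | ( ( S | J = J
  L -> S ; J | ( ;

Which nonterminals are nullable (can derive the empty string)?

Directly nullable (have an λ-production): Y, J.
No other nonterminal has a production whose RHS symbols are all nullable.

{ J, Y }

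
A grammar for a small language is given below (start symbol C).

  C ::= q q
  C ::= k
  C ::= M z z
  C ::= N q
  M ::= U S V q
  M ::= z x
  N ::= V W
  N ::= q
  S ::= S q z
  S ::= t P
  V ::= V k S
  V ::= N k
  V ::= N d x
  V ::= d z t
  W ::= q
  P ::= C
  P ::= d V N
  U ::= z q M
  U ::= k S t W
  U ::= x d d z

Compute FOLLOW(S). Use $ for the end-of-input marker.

In M ::= U S V q: add FIRST(V q) = { d, q }.
In S ::= S q z: add FIRST(q z) = { q }.
In V ::= V k S: S is at the end, add FOLLOW(V) = { d, k, q }.
In U ::= k S t W: add FIRST(t W) = { t }.
Union: FOLLOW(S) = { d, k, q, t }.

{ d, k, q, t }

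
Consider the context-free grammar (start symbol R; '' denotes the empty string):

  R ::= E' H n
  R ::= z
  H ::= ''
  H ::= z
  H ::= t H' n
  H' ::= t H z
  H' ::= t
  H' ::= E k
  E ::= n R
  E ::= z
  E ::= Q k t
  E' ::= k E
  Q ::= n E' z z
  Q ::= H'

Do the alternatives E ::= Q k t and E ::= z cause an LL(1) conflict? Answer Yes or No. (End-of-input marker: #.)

Yes

FIRST(Q k t) = { n, t, z } and FIRST(z) = { z }.
Both contain z, so the two alternatives are not disjoint — LL(1) conflict.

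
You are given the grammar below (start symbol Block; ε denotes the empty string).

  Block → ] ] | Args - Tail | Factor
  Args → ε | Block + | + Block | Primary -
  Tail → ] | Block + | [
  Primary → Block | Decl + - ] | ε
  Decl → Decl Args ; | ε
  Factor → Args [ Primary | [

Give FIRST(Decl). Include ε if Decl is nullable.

{ +, -, ;, [, ], ε }

From Decl → Decl Args ;: Decl, Args nullable, take FIRST(Decl) ∪ FIRST(Args) ∪ {;} = { +, -, ;, [, ] }.
Decl → ε contributes ε.
Union: FIRST(Decl) = { +, -, ;, [, ], ε }.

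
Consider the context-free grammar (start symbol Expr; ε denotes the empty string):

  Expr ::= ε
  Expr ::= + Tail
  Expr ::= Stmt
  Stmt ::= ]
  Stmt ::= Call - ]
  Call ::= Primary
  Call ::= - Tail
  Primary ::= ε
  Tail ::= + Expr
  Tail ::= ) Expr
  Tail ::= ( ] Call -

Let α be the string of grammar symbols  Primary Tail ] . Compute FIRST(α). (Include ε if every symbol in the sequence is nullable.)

Add FIRST(Primary)\{ε} = {  }; Primary is nullable, continue.
Add FIRST(Tail) = { (, ), + }; Tail is not nullable, stop.

{ (, ), + }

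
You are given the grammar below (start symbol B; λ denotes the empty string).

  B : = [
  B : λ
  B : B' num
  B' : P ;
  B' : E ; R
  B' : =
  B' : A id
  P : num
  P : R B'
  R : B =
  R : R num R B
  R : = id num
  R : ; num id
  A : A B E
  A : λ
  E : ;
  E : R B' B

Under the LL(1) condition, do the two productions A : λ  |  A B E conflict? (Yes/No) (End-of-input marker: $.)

Yes

FIRST(λ) = { λ } and FIRST(A B E) = { ;, =, id, num }.
The first alternative is nullable and FOLLOW(A) = { ;, =, id, num } shares ; with FIRST of the second — conflict.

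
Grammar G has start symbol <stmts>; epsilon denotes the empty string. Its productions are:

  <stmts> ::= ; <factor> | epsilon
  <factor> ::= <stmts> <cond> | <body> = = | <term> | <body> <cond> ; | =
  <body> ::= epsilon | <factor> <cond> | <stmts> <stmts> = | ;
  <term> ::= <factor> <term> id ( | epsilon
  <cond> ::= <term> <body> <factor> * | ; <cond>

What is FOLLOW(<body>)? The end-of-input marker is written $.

{ *, ;, =, id }

In <factor> ::= <body> = =: add FIRST(= =) = { = }.
In <factor> ::= <body> <cond> ;: add FIRST(<cond> ;) = { *, ;, =, id }.
In <cond> ::= <term> <body> <factor> *: add FIRST(<factor> *) = { *, ;, =, id }.
Union: FOLLOW(<body>) = { *, ;, =, id }.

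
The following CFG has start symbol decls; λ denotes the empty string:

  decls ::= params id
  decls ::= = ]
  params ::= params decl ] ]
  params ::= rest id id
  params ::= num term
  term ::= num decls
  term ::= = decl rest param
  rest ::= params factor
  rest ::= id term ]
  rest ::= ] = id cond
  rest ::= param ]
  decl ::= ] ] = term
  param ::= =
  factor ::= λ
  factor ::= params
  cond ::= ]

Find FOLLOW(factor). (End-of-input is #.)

In rest ::= params factor: factor is at the end, add FOLLOW(rest) = { =, id }.
Union: FOLLOW(factor) = { =, id }.

{ =, id }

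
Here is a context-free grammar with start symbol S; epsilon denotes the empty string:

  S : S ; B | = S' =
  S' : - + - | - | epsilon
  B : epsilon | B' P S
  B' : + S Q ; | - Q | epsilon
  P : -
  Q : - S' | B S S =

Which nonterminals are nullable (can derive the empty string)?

Directly nullable (have an epsilon-production): S', B, B'.
No other nonterminal has a production whose RHS symbols are all nullable.

{ B, B', S' }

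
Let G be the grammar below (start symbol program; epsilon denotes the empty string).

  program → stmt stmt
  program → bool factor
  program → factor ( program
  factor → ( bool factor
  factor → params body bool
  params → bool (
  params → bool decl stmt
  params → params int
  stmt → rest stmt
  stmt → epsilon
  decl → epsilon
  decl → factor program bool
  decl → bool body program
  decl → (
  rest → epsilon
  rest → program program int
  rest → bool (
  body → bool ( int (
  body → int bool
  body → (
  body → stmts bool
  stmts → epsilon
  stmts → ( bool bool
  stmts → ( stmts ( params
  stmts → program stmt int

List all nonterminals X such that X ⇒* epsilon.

Directly nullable (have an epsilon-production): stmt, decl, rest, stmts.
program → stmt stmt with every symbol nullable, so program is nullable.
No other nonterminal has a production whose RHS symbols are all nullable.

{ decl, program, rest, stmt, stmts }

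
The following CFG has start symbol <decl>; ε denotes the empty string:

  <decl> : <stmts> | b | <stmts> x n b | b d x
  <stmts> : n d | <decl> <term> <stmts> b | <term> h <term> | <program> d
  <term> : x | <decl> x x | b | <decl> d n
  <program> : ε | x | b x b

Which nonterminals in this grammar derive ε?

{ <program> }

Directly nullable (have an ε-production): <program>.
No other nonterminal has a production whose RHS symbols are all nullable.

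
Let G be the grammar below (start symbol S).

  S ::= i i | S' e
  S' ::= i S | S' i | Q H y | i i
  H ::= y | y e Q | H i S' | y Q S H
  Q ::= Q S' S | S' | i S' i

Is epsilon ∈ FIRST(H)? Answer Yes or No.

No

No nonterminal in this grammar is nullable.
No production of H has an RHS whose symbols are all nullable, so H is not nullable.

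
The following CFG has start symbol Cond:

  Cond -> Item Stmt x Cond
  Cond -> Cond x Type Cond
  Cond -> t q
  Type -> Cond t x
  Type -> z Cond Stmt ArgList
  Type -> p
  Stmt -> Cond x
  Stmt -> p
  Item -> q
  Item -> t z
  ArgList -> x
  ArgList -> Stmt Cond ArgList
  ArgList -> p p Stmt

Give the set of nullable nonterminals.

{ } (none)

No nonterminal has an empty production or an RHS whose symbols are all nullable.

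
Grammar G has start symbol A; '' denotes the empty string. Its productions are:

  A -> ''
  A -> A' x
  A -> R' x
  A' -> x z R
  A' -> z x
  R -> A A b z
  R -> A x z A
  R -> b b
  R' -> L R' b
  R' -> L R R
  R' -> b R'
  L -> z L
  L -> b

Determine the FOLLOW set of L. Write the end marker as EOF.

In R' -> L R' b: add FIRST(R' b) = { b, z }.
In R' -> L R R: add FIRST(R R) = { b, x, z }.
In L -> z L: L is at the end, add FOLLOW(L) = { b, x, z }.
Union: FOLLOW(L) = { b, x, z }.

{ b, x, z }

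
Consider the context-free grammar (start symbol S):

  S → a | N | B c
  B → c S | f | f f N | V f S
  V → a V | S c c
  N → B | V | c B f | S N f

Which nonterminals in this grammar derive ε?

{ } (none)

No nonterminal has an empty production or an RHS whose symbols are all nullable.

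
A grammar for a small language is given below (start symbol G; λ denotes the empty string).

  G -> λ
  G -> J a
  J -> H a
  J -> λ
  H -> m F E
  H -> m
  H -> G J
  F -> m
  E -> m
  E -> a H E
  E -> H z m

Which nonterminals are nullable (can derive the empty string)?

{ G, H, J }

Directly nullable (have an λ-production): G, J.
H -> G J with every symbol nullable, so H is nullable.
No other nonterminal has a production whose RHS symbols are all nullable.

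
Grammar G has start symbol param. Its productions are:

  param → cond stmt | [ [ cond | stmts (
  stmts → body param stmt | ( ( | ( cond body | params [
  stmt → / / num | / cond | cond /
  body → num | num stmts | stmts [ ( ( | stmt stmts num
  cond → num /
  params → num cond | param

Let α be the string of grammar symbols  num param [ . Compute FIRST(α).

num is a terminal; add {num} and stop.

{ num }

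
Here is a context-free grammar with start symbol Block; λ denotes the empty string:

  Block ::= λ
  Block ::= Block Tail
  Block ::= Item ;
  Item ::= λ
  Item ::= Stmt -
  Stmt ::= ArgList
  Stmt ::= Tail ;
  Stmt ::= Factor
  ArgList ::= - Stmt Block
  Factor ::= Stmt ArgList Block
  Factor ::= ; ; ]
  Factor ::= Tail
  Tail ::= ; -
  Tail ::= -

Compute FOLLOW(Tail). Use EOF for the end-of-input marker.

In Block ::= Block Tail: Tail is at the end, add FOLLOW(Block) = { EOF, -, ; }.
In Stmt ::= Tail ;: add FIRST(;) = { ; }.
In Factor ::= Tail: Tail is at the end, add FOLLOW(Factor) = { -, ; }.
Union: FOLLOW(Tail) = { EOF, -, ; }.

{ EOF, -, ; }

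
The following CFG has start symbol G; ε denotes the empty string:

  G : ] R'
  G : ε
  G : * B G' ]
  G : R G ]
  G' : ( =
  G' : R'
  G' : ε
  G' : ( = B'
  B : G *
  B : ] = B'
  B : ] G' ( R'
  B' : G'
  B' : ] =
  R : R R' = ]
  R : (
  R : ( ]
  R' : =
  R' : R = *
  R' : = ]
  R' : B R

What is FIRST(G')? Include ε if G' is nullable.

{ (, *, =, ], ε }

G' : ( = contributes {(}.
From G' : R': add FIRST(R') = { (, *, =, ] }.
G' : ε contributes ε.
G' : ( = B' contributes {(}.
Union: FIRST(G') = { (, *, =, ], ε }.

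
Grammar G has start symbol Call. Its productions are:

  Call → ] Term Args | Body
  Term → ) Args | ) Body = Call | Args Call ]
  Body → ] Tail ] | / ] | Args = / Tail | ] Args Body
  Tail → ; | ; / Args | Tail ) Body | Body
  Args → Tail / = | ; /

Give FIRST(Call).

Call → ] Term Args contributes {]}.
From Call → Body: add FIRST(Body) = { /, ;, ] }.
Union: FIRST(Call) = { /, ;, ] }.

{ /, ;, ] }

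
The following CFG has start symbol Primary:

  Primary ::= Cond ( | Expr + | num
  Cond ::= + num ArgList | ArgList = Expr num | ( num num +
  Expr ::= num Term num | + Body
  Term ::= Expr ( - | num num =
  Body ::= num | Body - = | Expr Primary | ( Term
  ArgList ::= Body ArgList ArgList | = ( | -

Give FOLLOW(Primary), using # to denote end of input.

{ #, (, +, -, =, num }

Primary is the start symbol, so # ∈ FOLLOW(Primary).
In Body ::= Expr Primary: Primary is at the end, add FOLLOW(Body) = { (, +, -, =, num }.
Union: FOLLOW(Primary) = { #, (, +, -, =, num }.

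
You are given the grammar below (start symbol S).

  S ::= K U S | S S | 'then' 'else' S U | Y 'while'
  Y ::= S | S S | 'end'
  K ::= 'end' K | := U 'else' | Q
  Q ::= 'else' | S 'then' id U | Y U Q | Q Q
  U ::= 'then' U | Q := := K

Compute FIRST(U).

{ 'else', 'end', 'then', := }

U ::= 'then' U contributes {'then'}.
From U ::= Q := := K: add FIRST(Q) = { 'else', 'end', 'then', := }.
Union: FIRST(U) = { 'else', 'end', 'then', := }.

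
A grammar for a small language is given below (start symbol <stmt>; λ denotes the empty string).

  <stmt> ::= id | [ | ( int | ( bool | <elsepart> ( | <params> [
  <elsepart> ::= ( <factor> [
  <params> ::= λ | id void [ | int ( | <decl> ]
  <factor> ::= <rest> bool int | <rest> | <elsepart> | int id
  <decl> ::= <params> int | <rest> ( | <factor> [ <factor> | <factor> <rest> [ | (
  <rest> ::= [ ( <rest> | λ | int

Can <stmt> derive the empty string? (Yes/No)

No

Nullable nonterminals: <factor>, <params>, <rest>.
No production of <stmt> has an RHS whose symbols are all nullable, so <stmt> is not nullable.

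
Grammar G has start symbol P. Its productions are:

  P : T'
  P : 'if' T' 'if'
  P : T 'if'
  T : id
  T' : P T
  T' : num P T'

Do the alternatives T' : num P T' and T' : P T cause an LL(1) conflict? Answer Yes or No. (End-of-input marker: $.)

Yes

FIRST(num P T') = { num } and FIRST(P T) = { 'if', id, num }.
Both contain num, so the two alternatives are not disjoint — LL(1) conflict.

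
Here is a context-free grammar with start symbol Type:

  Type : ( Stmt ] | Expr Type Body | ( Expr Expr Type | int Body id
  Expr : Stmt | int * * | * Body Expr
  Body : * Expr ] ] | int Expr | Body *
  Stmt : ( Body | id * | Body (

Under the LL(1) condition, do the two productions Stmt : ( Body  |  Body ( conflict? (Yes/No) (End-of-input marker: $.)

FIRST(( Body) = { ( } and FIRST(Body () = { *, int }.
The FIRST sets are disjoint and neither alternative is nullable — no conflict.

No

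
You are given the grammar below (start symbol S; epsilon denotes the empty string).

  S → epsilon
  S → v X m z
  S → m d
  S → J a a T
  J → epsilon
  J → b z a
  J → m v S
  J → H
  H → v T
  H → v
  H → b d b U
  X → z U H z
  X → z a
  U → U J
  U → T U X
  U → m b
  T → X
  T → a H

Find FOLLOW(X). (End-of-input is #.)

In S → v X m z: add FIRST(m z) = { m }.
In U → T U X: X is at the end, add FOLLOW(U) = { #, a, b, m, v, z }.
In T → X: X is at the end, add FOLLOW(T) = { #, a, b, m, v, z }.
Union: FOLLOW(X) = { #, a, b, m, v, z }.

{ #, a, b, m, v, z }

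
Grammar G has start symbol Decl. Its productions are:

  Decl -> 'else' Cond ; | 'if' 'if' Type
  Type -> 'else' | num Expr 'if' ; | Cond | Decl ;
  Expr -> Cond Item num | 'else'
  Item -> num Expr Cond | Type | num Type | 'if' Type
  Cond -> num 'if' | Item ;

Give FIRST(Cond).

{ 'else', 'if', num }

Cond -> num 'if' contributes {num}.
From Cond -> Item ;: add FIRST(Item) = { 'else', 'if', num }.
Union: FIRST(Cond) = { 'else', 'if', num }.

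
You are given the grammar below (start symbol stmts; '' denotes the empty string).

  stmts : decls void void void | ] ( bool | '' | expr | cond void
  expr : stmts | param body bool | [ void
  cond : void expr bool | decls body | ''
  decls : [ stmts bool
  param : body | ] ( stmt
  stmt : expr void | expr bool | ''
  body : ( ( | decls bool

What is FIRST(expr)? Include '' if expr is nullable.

From expr : stmts: add FIRST(stmts) = { (, [, ], void, '' } (including '' since stmts is nullable).
From expr : param body bool: add FIRST(param) = { (, [, ] }.
expr : [ void contributes {[}.
Union: FIRST(expr) = { (, [, ], void, '' }.

{ (, [, ], void, '' }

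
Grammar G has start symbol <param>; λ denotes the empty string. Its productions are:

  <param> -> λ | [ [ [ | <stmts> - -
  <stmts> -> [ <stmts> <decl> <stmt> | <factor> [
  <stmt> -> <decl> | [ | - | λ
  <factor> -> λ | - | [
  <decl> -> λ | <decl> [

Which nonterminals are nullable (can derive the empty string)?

Directly nullable (have an λ-production): <param>, <stmt>, <factor>, <decl>.
No other nonterminal has a production whose RHS symbols are all nullable.

{ <decl>, <factor>, <param>, <stmt> }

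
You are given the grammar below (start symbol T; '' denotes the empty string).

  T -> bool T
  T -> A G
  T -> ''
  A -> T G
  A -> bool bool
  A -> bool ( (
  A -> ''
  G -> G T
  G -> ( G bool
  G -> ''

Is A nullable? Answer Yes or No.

A has an ''-production, so A ⇒ ''.

Yes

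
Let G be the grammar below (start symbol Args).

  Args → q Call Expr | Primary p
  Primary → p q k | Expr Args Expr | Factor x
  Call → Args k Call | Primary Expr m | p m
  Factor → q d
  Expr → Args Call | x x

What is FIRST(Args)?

{ p, q, x }

Args → q Call Expr contributes {q}.
From Args → Primary p: add FIRST(Primary) = { p, q, x }.
Union: FIRST(Args) = { p, q, x }.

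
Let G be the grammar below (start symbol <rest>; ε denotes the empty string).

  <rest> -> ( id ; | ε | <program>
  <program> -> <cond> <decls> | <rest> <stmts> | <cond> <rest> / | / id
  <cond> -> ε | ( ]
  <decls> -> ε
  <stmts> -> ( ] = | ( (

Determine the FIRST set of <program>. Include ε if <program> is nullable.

{ (, /, ε }

From <program> -> <cond> <decls>: <cond>, <decls> nullable, take FIRST(<cond>) ∪ FIRST(<decls>) = { ( }; also ε since the whole RHS is nullable.
From <program> -> <rest> <stmts>: <rest> nullable, take FIRST(<rest>) ∪ FIRST(<stmts>) = { (, / }.
From <program> -> <cond> <rest> /: <cond>, <rest> nullable, take FIRST(<cond>) ∪ FIRST(<rest>) ∪ {/} = { (, / }.
<program> -> / id contributes {/}.
Union: FIRST(<program>) = { (, /, ε }.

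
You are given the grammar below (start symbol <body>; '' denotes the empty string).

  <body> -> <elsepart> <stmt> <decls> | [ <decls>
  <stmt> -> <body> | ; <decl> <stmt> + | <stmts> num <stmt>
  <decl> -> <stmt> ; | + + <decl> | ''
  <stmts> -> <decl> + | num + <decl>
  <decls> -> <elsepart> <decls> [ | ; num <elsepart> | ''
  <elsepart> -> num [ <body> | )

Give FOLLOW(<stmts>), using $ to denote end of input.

In <stmt> -> <stmts> num <stmt>: add FIRST(num <stmt>) = { num }.
Union: FOLLOW(<stmts>) = { num }.

{ num }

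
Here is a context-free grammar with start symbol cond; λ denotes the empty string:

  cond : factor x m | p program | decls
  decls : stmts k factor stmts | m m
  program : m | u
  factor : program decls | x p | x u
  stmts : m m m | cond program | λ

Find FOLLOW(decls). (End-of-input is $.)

{ $, k, m, p, u, x }

In cond : decls: decls is at the end, add FOLLOW(cond) = { $, m, u }.
In factor : program decls: decls is at the end, add FOLLOW(factor) = { $, k, m, p, u, x }.
Union: FOLLOW(decls) = { $, k, m, p, u, x }.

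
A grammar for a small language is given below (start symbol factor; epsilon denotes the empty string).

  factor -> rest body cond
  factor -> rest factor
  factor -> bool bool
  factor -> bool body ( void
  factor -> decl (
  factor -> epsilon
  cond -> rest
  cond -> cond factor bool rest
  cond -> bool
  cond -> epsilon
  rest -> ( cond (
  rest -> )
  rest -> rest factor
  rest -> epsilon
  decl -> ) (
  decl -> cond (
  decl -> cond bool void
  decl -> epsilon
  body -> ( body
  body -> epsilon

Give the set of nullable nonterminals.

Directly nullable (have an epsilon-production): factor, cond, rest, decl, body.

{ body, cond, decl, factor, rest }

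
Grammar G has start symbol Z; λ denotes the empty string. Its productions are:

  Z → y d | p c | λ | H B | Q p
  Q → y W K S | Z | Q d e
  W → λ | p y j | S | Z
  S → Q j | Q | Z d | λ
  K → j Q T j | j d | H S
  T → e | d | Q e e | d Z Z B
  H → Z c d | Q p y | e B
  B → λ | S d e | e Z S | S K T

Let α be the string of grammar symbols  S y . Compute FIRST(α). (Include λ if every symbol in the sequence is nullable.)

{ c, d, e, j, p, y }

Add FIRST(S)\{λ} = { c, d, e, j, p, y }; S is nullable, continue.
y is a terminal; add {y} and stop.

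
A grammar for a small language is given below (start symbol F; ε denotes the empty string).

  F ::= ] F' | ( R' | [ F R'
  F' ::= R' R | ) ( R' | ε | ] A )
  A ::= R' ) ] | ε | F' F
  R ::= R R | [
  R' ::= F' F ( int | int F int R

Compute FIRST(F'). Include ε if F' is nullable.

From F' ::= R' R: add FIRST(R') = { (, ), [, ], int }.
F' ::= ) ( R' contributes {)}.
F' ::= ε contributes ε.
F' ::= ] A ) contributes {]}.
Union: FIRST(F') = { (, ), [, ], int, ε }.

{ (, ), [, ], int, ε }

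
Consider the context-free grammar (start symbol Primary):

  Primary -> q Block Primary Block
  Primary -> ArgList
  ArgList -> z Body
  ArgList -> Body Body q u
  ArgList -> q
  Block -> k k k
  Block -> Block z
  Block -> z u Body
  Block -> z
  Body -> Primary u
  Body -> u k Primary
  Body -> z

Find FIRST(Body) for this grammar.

{ q, u, z }

From Body -> Primary u: add FIRST(Primary) = { q, u, z }.
Body -> u k Primary contributes {u}.
Body -> z contributes {z}.
Union: FIRST(Body) = { q, u, z }.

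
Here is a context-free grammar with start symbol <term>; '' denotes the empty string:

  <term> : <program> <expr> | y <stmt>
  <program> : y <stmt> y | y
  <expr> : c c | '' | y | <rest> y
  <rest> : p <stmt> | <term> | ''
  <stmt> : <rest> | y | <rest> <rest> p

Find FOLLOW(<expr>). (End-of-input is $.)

In <term> : <program> <expr>: <expr> is at the end, add FOLLOW(<term>) = { $, p, y }.
Union: FOLLOW(<expr>) = { $, p, y }.

{ $, p, y }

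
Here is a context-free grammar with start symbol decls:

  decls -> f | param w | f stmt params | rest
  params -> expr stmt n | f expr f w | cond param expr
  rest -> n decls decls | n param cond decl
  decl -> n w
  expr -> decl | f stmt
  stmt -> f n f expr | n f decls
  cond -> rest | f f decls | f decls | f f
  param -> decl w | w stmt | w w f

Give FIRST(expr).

From expr -> decl: add FIRST(decl) = { n }.
expr -> f stmt contributes {f}.
Union: FIRST(expr) = { f, n }.

{ f, n }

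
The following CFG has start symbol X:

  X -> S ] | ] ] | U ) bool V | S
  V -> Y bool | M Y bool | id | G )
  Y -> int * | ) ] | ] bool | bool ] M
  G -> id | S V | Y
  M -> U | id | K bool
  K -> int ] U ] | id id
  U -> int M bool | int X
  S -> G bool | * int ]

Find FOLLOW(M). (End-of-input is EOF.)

{ ), ], bool, int }

In V -> M Y bool: add FIRST(Y bool) = { ), ], bool, int }.
In Y -> bool ] M: M is at the end, add FOLLOW(Y) = { ), bool }.
In U -> int M bool: add FIRST(bool) = { bool }.
Union: FOLLOW(M) = { ), ], bool, int }.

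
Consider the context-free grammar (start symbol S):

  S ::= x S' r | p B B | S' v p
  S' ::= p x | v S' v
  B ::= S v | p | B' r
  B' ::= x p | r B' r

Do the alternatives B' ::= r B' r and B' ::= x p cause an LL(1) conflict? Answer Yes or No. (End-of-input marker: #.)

FIRST(r B' r) = { r } and FIRST(x p) = { x }.
The FIRST sets are disjoint and neither alternative is nullable — no conflict.

No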